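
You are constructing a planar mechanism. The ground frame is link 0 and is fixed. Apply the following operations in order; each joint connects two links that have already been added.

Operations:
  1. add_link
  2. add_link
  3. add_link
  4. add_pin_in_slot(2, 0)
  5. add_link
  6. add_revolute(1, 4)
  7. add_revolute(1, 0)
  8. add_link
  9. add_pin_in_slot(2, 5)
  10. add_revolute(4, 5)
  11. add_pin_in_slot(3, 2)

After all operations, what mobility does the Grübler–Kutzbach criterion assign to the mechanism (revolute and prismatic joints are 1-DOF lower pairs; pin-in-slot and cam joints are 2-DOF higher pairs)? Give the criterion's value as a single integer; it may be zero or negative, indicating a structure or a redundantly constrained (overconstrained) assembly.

M = 6

ground; <1,0,0>
#1 <2,0,0>
#2 <3,0,0>
#3 <4,0,0>
PS:2↔0 J2 <4,0,1>
#4 <5,0,1>
R:1↔4 J1 <5,1,1>
R:1↔0 J1 <5,2,1>
#5 <6,2,1>
PS:2↔5 J2 <6,2,2>
R:4↔5 J1 <6,3,2>
PS:3↔2 J2 <6,3,3>
3×5 − 2×3 − 1×3 = 6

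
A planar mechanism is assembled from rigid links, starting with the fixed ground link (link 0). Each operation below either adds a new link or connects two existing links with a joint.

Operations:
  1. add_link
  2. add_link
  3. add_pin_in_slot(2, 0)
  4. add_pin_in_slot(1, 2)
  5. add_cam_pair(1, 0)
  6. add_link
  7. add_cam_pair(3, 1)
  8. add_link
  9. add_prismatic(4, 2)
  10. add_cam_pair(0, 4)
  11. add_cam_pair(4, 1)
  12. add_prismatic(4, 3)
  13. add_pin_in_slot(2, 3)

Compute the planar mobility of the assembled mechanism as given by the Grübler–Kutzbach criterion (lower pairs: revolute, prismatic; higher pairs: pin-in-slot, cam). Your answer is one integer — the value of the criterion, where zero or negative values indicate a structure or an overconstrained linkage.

link 0 = ground. State L|J1|J2 = 1|0|0
+link1  2|0|0
+link2  3|0|0
PS(2,0) f=2→J2  3|0|1
PS(1,2) f=2→J2  3|0|2
C(1,0) f=2→J2  3|0|3
+link3  4|0|3
C(3,1) f=2→J2  4|0|4
+link4  5|0|4
P(4,2) f=1→J1  5|1|4
C(0,4) f=2→J2  5|1|5
C(4,1) f=2→J2  5|1|6
P(4,3) f=1→J1  5|2|6
PS(2,3) f=2→J2  5|2|7
M = 3(5−1)−2·2−7 = 12−4−7 = 1

M = 1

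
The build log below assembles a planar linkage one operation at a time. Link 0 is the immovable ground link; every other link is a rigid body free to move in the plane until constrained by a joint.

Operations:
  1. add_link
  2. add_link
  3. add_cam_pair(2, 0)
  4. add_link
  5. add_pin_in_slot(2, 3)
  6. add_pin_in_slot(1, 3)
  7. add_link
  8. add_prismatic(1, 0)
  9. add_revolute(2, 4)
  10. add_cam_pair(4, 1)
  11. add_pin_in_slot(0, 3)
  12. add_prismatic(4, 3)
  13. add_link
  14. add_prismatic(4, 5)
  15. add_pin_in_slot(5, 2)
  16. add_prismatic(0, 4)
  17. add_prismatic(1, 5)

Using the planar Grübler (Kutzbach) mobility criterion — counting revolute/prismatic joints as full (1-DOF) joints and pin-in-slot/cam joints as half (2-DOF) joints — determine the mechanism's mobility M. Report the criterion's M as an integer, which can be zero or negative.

M = -3

ground; <1,0,0>
#1 <2,0,0>
#2 <3,0,0>
C:2↔0 J2 <3,0,1>
#3 <4,0,1>
PS:2↔3 J2 <4,0,2>
PS:1↔3 J2 <4,0,3>
#4 <5,0,3>
P:1↔0 J1 <5,1,3>
R:2↔4 J1 <5,2,3>
C:4↔1 J2 <5,2,4>
PS:0↔3 J2 <5,2,5>
P:4↔3 J1 <5,3,5>
#5 <6,3,5>
P:4↔5 J1 <6,4,5>
PS:5↔2 J2 <6,4,6>
P:0↔4 J1 <6,5,6>
P:1↔5 J1 <6,6,6>
3×5 − 2×6 − 1×6 = -3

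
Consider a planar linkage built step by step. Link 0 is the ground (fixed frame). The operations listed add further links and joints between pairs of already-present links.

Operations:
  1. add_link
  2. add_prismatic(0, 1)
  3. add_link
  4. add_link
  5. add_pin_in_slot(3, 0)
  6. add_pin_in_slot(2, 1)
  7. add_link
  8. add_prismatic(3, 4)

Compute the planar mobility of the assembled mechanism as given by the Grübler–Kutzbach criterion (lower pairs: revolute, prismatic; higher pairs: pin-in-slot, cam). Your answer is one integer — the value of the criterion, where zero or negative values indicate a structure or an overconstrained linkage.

M = 6

L=1 J1=0 J2=0
add link → L=2 J1=0 J2=0
P@0,1 dof=1 J1 → L=2 J1=1 J2=0
add link → L=3 J1=1 J2=0
add link → L=4 J1=1 J2=0
PS@3,0 dof=2 J2 → L=4 J1=1 J2=1
PS@2,1 dof=2 J2 → L=4 J1=1 J2=2
add link → L=5 J1=1 J2=2
P@3,4 dof=1 J1 → L=5 J1=2 J2=2
M=3(L−1)−2J1−J2=3·4−2·2−2=6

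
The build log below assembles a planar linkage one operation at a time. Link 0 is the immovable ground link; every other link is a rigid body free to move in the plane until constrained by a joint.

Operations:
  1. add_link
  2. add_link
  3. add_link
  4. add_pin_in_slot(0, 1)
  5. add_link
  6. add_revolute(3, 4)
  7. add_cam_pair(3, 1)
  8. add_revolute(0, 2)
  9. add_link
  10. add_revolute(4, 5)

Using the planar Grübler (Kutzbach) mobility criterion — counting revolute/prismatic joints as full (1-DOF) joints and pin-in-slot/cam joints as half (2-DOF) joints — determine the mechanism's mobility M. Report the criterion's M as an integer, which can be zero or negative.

link 0 = ground. State L|J1|J2 = 1|0|0
+link1  2|0|0
+link2  3|0|0
+link3  4|0|0
PS(0,1) f=2→J2  4|0|1
+link4  5|0|1
R(3,4) f=1→J1  5|1|1
C(3,1) f=2→J2  5|1|2
R(0,2) f=1→J1  5|2|2
+link5  6|2|2
R(4,5) f=1→J1  6|3|2
M = 3(6−1)−2·3−2 = 15−6−2 = 7

M = 7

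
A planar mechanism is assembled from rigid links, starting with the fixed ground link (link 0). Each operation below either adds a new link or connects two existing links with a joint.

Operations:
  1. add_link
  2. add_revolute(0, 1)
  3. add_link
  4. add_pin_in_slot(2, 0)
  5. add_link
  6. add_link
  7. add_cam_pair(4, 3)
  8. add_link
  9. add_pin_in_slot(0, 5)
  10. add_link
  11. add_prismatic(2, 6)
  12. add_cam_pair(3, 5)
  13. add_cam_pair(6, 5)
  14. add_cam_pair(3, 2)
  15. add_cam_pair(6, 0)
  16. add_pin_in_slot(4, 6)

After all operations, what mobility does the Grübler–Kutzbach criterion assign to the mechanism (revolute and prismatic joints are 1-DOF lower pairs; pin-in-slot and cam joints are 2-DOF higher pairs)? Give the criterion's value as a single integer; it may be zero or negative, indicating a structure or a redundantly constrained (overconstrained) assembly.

M = 6

[1;0;0] (link 0 is ground)
L+ [2;0;0]
R(0,1)∈J1 [2;1;0]
L+ [3;1;0]
PS(2,0)∈J2 [3;1;1]
L+ [4;1;1]
L+ [5;1;1]
C(4,3)∈J2 [5;1;2]
L+ [6;1;2]
PS(0,5)∈J2 [6;1;3]
L+ [7;1;3]
P(2,6)∈J1 [7;2;3]
C(3,5)∈J2 [7;2;4]
C(6,5)∈J2 [7;2;5]
C(3,2)∈J2 [7;2;6]
C(6,0)∈J2 [7;2;7]
PS(4,6)∈J2 [7;2;8]
mobility = 18 − 4 − 8 = 6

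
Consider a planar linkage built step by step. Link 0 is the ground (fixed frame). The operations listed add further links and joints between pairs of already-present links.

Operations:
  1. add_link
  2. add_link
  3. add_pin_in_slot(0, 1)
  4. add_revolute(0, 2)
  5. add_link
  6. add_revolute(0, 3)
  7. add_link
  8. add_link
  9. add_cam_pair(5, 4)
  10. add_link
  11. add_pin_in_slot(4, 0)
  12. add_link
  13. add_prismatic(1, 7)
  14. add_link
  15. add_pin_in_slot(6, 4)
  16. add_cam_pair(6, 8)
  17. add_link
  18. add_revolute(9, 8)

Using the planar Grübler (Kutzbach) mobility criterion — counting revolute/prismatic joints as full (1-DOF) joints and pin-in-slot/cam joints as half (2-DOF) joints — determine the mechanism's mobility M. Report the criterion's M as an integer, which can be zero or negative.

M = 14

ground; <1,0,0>
#1 <2,0,0>
#2 <3,0,0>
PS:0↔1 J2 <3,0,1>
R:0↔2 J1 <3,1,1>
#3 <4,1,1>
R:0↔3 J1 <4,2,1>
#4 <5,2,1>
#5 <6,2,1>
C:5↔4 J2 <6,2,2>
#6 <7,2,2>
PS:4↔0 J2 <7,2,3>
#7 <8,2,3>
P:1↔7 J1 <8,3,3>
#8 <9,3,3>
PS:6↔4 J2 <9,3,4>
C:6↔8 J2 <9,3,5>
#9 <10,3,5>
R:9↔8 J1 <10,4,5>
3×9 − 2×4 − 1×5 = 14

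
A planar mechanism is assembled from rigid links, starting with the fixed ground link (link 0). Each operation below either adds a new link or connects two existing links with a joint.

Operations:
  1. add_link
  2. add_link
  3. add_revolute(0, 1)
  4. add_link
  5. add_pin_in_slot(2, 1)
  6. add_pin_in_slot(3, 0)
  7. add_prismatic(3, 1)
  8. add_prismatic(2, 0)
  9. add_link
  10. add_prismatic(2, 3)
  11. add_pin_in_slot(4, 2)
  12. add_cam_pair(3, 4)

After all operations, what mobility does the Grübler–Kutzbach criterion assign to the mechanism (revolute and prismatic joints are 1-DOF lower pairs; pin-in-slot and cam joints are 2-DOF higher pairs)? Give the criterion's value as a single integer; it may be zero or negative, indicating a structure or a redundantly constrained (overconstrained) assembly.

M = 0

(L,J1,J2)=(1,0,0); link0 fixed
link1: (2,0,0)
link2: (3,0,0)
R 0-1 [J1]: (3,1,0)
link3: (4,1,0)
PS 2-1 [J2]: (4,1,1)
PS 3-0 [J2]: (4,1,2)
P 3-1 [J1]: (4,2,2)
P 2-0 [J1]: (4,3,2)
link4: (5,3,2)
P 2-3 [J1]: (5,4,2)
PS 4-2 [J2]: (5,4,3)
C 3-4 [J2]: (5,4,4)
Grübler: 3·4 − 2·4 − 4 = 0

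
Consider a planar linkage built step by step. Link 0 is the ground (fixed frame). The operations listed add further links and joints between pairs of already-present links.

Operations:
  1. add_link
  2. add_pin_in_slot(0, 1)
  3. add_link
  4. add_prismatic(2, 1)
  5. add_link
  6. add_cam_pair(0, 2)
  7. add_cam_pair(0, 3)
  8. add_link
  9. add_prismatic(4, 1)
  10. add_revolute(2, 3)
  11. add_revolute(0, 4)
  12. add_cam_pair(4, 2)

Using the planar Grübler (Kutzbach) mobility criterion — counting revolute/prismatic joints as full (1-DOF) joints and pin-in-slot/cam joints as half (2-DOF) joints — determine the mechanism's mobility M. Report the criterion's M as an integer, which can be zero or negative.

L=1 J1=0 J2=0
add link → L=2 J1=0 J2=0
PS@0,1 dof=2 J2 → L=2 J1=0 J2=1
add link → L=3 J1=0 J2=1
P@2,1 dof=1 J1 → L=3 J1=1 J2=1
add link → L=4 J1=1 J2=1
C@0,2 dof=2 J2 → L=4 J1=1 J2=2
C@0,3 dof=2 J2 → L=4 J1=1 J2=3
add link → L=5 J1=1 J2=3
P@4,1 dof=1 J1 → L=5 J1=2 J2=3
R@2,3 dof=1 J1 → L=5 J1=3 J2=3
R@0,4 dof=1 J1 → L=5 J1=4 J2=3
C@4,2 dof=2 J2 → L=5 J1=4 J2=4
M=3(L−1)−2J1−J2=3·4−2·4−4=0

M = 0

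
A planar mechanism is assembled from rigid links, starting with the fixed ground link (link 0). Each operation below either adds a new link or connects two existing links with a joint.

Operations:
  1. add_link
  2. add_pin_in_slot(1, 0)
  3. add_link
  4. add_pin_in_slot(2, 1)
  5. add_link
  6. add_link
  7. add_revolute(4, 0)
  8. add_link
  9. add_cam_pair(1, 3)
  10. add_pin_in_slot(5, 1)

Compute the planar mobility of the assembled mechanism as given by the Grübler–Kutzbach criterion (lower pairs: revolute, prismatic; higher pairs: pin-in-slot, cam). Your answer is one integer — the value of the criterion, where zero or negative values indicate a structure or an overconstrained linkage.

M = 9

link 0 = ground. State L|J1|J2 = 1|0|0
+link1  2|0|0
PS(1,0) f=2→J2  2|0|1
+link2  3|0|1
PS(2,1) f=2→J2  3|0|2
+link3  4|0|2
+link4  5|0|2
R(4,0) f=1→J1  5|1|2
+link5  6|1|2
C(1,3) f=2→J2  6|1|3
PS(5,1) f=2→J2  6|1|4
M = 3(6−1)−2·1−4 = 15−2−4 = 9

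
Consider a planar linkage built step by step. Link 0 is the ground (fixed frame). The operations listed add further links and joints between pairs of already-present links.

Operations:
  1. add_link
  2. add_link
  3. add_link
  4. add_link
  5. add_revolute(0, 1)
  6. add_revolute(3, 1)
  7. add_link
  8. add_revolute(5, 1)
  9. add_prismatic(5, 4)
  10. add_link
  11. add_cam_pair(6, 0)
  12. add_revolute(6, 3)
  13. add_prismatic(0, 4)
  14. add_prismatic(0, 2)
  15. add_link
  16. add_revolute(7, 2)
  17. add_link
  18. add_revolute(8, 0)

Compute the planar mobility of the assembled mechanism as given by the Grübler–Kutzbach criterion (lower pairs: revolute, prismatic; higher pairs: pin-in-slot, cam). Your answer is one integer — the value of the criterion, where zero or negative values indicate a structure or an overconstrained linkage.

M = 5

(L,J1,J2)=(1,0,0); link0 fixed
link1: (2,0,0)
link2: (3,0,0)
link3: (4,0,0)
link4: (5,0,0)
R 0-1 [J1]: (5,1,0)
R 3-1 [J1]: (5,2,0)
link5: (6,2,0)
R 5-1 [J1]: (6,3,0)
P 5-4 [J1]: (6,4,0)
link6: (7,4,0)
C 6-0 [J2]: (7,4,1)
R 6-3 [J1]: (7,5,1)
P 0-4 [J1]: (7,6,1)
P 0-2 [J1]: (7,7,1)
link7: (8,7,1)
R 7-2 [J1]: (8,8,1)
link8: (9,8,1)
R 8-0 [J1]: (9,9,1)
Grübler: 3·8 − 2·9 − 1 = 5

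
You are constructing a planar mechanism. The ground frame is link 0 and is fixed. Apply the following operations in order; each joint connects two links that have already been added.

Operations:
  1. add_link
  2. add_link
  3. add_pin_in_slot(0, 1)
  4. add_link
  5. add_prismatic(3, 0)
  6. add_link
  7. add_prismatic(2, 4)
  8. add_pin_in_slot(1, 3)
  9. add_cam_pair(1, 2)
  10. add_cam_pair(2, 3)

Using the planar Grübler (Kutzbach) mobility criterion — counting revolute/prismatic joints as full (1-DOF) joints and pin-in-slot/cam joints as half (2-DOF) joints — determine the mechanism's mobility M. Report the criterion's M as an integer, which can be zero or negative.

M = 4

[1;0;0] (link 0 is ground)
L+ [2;0;0]
L+ [3;0;0]
PS(0,1)∈J2 [3;0;1]
L+ [4;0;1]
P(3,0)∈J1 [4;1;1]
L+ [5;1;1]
P(2,4)∈J1 [5;2;1]
PS(1,3)∈J2 [5;2;2]
C(1,2)∈J2 [5;2;3]
C(2,3)∈J2 [5;2;4]
mobility = 12 − 4 − 4 = 4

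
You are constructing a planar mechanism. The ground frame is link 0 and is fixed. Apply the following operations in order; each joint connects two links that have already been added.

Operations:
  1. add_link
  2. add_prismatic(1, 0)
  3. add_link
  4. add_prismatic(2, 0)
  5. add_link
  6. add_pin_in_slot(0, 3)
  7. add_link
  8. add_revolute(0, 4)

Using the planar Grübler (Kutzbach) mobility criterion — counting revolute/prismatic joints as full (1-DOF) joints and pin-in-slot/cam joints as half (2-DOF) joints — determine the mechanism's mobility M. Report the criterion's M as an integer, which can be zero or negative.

M = 5

(L,J1,J2)=(1,0,0); link0 fixed
link1: (2,0,0)
P 1-0 [J1]: (2,1,0)
link2: (3,1,0)
P 2-0 [J1]: (3,2,0)
link3: (4,2,0)
PS 0-3 [J2]: (4,2,1)
link4: (5,2,1)
R 0-4 [J1]: (5,3,1)
Grübler: 3·4 − 2·3 − 1 = 5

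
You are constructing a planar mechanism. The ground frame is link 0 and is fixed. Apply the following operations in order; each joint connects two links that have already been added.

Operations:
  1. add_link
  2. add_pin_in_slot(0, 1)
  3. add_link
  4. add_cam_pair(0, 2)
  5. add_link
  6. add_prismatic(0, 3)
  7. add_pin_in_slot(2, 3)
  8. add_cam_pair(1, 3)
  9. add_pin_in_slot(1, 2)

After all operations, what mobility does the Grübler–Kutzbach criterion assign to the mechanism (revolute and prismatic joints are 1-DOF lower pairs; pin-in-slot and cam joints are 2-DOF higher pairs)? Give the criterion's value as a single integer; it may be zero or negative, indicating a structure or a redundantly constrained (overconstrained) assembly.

ground; <1,0,0>
#1 <2,0,0>
PS:0↔1 J2 <2,0,1>
#2 <3,0,1>
C:0↔2 J2 <3,0,2>
#3 <4,0,2>
P:0↔3 J1 <4,1,2>
PS:2↔3 J2 <4,1,3>
C:1↔3 J2 <4,1,4>
PS:1↔2 J2 <4,1,5>
3×3 − 2×1 − 1×5 = 2

M = 2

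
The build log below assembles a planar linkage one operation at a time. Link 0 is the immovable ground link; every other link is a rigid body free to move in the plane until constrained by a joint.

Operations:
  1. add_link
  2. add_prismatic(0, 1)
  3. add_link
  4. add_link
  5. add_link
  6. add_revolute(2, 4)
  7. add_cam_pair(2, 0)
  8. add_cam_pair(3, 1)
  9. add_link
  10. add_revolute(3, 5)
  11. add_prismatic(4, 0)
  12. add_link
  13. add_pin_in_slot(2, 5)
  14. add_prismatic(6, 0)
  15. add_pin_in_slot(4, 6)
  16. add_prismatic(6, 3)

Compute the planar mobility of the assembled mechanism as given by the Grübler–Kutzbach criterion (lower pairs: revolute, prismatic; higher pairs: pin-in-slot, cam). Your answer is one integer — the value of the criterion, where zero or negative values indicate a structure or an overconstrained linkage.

link 0 = ground. State L|J1|J2 = 1|0|0
+link1  2|0|0
P(0,1) f=1→J1  2|1|0
+link2  3|1|0
+link3  4|1|0
+link4  5|1|0
R(2,4) f=1→J1  5|2|0
C(2,0) f=2→J2  5|2|1
C(3,1) f=2→J2  5|2|2
+link5  6|2|2
R(3,5) f=1→J1  6|3|2
P(4,0) f=1→J1  6|4|2
+link6  7|4|2
PS(2,5) f=2→J2  7|4|3
P(6,0) f=1→J1  7|5|3
PS(4,6) f=2→J2  7|5|4
P(6,3) f=1→J1  7|6|4
M = 3(7−1)−2·6−4 = 18−12−4 = 2

M = 2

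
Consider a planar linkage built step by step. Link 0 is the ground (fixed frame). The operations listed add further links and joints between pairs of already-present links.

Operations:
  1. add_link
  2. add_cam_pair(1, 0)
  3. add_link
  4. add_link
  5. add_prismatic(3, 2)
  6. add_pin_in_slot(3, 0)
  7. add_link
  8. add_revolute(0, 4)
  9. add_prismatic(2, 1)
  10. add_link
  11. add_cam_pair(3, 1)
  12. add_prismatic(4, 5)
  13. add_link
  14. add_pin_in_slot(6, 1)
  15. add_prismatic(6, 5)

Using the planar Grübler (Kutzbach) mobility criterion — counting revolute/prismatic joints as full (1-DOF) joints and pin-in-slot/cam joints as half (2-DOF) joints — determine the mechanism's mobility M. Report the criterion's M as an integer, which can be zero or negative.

ground; <1,0,0>
#1 <2,0,0>
C:1↔0 J2 <2,0,1>
#2 <3,0,1>
#3 <4,0,1>
P:3↔2 J1 <4,1,1>
PS:3↔0 J2 <4,1,2>
#4 <5,1,2>
R:0↔4 J1 <5,2,2>
P:2↔1 J1 <5,3,2>
#5 <6,3,2>
C:3↔1 J2 <6,3,3>
P:4↔5 J1 <6,4,3>
#6 <7,4,3>
PS:6↔1 J2 <7,4,4>
P:6↔5 J1 <7,5,4>
3×6 − 2×5 − 1×4 = 4

M = 4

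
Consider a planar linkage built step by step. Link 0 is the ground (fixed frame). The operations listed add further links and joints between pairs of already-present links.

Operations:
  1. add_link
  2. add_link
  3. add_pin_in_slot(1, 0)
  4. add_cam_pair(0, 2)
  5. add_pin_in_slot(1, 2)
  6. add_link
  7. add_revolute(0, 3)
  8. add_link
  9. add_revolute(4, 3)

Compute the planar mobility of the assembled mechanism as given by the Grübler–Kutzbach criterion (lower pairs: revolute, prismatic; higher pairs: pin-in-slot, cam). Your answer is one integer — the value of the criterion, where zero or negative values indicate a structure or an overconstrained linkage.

M = 5

[1;0;0] (link 0 is ground)
L+ [2;0;0]
L+ [3;0;0]
PS(1,0)∈J2 [3;0;1]
C(0,2)∈J2 [3;0;2]
PS(1,2)∈J2 [3;0;3]
L+ [4;0;3]
R(0,3)∈J1 [4;1;3]
L+ [5;1;3]
R(4,3)∈J1 [5;2;3]
mobility = 12 − 4 − 3 = 5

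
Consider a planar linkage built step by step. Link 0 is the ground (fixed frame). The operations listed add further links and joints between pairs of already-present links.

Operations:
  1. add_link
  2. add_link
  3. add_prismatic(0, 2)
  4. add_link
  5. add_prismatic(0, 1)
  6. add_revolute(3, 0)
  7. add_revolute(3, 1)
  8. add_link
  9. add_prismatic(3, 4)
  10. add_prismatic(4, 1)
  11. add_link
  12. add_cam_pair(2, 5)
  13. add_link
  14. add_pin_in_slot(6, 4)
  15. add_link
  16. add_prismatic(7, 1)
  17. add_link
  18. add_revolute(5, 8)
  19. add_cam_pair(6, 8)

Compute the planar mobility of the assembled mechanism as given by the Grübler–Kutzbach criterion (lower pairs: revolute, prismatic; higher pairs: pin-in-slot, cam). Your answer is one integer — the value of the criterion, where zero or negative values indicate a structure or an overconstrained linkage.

(L,J1,J2)=(1,0,0); link0 fixed
link1: (2,0,0)
link2: (3,0,0)
P 0-2 [J1]: (3,1,0)
link3: (4,1,0)
P 0-1 [J1]: (4,2,0)
R 3-0 [J1]: (4,3,0)
R 3-1 [J1]: (4,4,0)
link4: (5,4,0)
P 3-4 [J1]: (5,5,0)
P 4-1 [J1]: (5,6,0)
link5: (6,6,0)
C 2-5 [J2]: (6,6,1)
link6: (7,6,1)
PS 6-4 [J2]: (7,6,2)
link7: (8,6,2)
P 7-1 [J1]: (8,7,2)
link8: (9,7,2)
R 5-8 [J1]: (9,8,2)
C 6-8 [J2]: (9,8,3)
Grübler: 3·8 − 2·8 − 3 = 5

M = 5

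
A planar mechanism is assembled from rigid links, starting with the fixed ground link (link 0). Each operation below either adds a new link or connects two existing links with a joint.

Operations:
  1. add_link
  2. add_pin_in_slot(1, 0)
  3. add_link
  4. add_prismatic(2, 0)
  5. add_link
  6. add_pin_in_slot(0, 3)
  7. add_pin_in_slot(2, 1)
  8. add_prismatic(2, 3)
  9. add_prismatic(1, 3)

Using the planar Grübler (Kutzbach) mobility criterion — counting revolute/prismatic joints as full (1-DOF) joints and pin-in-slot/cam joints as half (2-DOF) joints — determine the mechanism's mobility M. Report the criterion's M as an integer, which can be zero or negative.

[1;0;0] (link 0 is ground)
L+ [2;0;0]
PS(1,0)∈J2 [2;0;1]
L+ [3;0;1]
P(2,0)∈J1 [3;1;1]
L+ [4;1;1]
PS(0,3)∈J2 [4;1;2]
PS(2,1)∈J2 [4;1;3]
P(2,3)∈J1 [4;2;3]
P(1,3)∈J1 [4;3;3]
mobility = 9 − 6 − 3 = 0

M = 0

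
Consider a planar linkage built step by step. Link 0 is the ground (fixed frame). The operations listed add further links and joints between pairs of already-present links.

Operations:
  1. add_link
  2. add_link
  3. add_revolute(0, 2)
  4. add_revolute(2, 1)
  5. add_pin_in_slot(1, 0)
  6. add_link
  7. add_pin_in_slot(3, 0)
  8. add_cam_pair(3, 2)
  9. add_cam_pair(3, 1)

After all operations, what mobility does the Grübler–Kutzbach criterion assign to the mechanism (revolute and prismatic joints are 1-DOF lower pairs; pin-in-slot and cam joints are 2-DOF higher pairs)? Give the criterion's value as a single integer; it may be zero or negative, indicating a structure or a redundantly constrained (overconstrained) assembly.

link 0 = ground. State L|J1|J2 = 1|0|0
+link1  2|0|0
+link2  3|0|0
R(0,2) f=1→J1  3|1|0
R(2,1) f=1→J1  3|2|0
PS(1,0) f=2→J2  3|2|1
+link3  4|2|1
PS(3,0) f=2→J2  4|2|2
C(3,2) f=2→J2  4|2|3
C(3,1) f=2→J2  4|2|4
M = 3(4−1)−2·2−4 = 9−4−4 = 1

M = 1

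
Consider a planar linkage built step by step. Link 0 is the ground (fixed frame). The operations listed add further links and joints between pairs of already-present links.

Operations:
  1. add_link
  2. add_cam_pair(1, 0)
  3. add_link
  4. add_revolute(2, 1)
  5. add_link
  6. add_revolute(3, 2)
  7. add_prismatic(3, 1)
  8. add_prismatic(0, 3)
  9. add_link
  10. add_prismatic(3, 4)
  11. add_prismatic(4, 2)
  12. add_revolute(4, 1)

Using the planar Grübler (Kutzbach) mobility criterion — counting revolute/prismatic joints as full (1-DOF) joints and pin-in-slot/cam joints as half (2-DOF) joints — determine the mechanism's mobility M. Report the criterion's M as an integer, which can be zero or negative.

M = -3

link 0 = ground. State L|J1|J2 = 1|0|0
+link1  2|0|0
C(1,0) f=2→J2  2|0|1
+link2  3|0|1
R(2,1) f=1→J1  3|1|1
+link3  4|1|1
R(3,2) f=1→J1  4|2|1
P(3,1) f=1→J1  4|3|1
P(0,3) f=1→J1  4|4|1
+link4  5|4|1
P(3,4) f=1→J1  5|5|1
P(4,2) f=1→J1  5|6|1
R(4,1) f=1→J1  5|7|1
M = 3(5−1)−2·7−1 = 12−14−1 = -3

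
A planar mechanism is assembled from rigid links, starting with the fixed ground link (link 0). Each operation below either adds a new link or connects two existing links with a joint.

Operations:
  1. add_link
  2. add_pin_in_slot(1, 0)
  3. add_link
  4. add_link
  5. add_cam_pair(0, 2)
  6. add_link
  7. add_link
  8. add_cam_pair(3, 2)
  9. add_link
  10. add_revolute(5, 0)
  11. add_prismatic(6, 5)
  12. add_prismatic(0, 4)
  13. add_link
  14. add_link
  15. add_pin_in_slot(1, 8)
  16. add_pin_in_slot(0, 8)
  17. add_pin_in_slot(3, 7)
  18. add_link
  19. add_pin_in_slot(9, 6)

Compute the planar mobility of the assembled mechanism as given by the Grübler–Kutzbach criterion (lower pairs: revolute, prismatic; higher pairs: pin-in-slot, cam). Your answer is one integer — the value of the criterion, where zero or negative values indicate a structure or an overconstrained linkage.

[1;0;0] (link 0 is ground)
L+ [2;0;0]
PS(1,0)∈J2 [2;0;1]
L+ [3;0;1]
L+ [4;0;1]
C(0,2)∈J2 [4;0;2]
L+ [5;0;2]
L+ [6;0;2]
C(3,2)∈J2 [6;0;3]
L+ [7;0;3]
R(5,0)∈J1 [7;1;3]
P(6,5)∈J1 [7;2;3]
P(0,4)∈J1 [7;3;3]
L+ [8;3;3]
L+ [9;3;3]
PS(1,8)∈J2 [9;3;4]
PS(0,8)∈J2 [9;3;5]
PS(3,7)∈J2 [9;3;6]
L+ [10;3;6]
PS(9,6)∈J2 [10;3;7]
mobility = 27 − 6 − 7 = 14

M = 14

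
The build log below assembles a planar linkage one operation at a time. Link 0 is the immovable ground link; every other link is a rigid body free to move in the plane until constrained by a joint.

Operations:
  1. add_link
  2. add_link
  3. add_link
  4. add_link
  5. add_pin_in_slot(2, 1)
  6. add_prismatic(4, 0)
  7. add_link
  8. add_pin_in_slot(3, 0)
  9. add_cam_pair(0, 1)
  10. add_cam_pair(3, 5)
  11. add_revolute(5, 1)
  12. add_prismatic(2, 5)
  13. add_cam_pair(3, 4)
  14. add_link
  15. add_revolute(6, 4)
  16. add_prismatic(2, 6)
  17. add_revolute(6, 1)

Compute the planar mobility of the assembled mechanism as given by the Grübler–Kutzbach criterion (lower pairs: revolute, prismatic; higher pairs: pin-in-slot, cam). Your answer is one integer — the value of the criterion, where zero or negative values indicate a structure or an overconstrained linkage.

M = 1

(L,J1,J2)=(1,0,0); link0 fixed
link1: (2,0,0)
link2: (3,0,0)
link3: (4,0,0)
link4: (5,0,0)
PS 2-1 [J2]: (5,0,1)
P 4-0 [J1]: (5,1,1)
link5: (6,1,1)
PS 3-0 [J2]: (6,1,2)
C 0-1 [J2]: (6,1,3)
C 3-5 [J2]: (6,1,4)
R 5-1 [J1]: (6,2,4)
P 2-5 [J1]: (6,3,4)
C 3-4 [J2]: (6,3,5)
link6: (7,3,5)
R 6-4 [J1]: (7,4,5)
P 2-6 [J1]: (7,5,5)
R 6-1 [J1]: (7,6,5)
Grübler: 3·6 − 2·6 − 5 = 1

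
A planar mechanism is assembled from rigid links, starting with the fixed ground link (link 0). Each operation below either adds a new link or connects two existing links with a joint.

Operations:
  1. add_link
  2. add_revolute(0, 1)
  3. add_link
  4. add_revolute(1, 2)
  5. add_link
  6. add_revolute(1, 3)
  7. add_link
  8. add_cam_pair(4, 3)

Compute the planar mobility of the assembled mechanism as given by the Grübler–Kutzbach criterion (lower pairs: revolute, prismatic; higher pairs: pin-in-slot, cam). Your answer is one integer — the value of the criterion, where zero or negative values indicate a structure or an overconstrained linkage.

(L,J1,J2)=(1,0,0); link0 fixed
link1: (2,0,0)
R 0-1 [J1]: (2,1,0)
link2: (3,1,0)
R 1-2 [J1]: (3,2,0)
link3: (4,2,0)
R 1-3 [J1]: (4,3,0)
link4: (5,3,0)
C 4-3 [J2]: (5,3,1)
Grübler: 3·4 − 2·3 − 1 = 5

M = 5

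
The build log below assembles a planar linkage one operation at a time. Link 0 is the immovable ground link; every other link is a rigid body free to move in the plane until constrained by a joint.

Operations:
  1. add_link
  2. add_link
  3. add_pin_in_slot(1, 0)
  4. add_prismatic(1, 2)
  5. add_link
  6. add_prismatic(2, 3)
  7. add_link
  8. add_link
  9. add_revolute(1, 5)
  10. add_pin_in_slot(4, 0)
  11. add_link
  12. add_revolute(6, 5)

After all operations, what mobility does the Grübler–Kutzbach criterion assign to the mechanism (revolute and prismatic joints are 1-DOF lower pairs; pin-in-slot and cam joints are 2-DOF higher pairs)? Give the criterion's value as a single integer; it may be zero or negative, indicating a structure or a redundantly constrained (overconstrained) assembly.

M = 8

[1;0;0] (link 0 is ground)
L+ [2;0;0]
L+ [3;0;0]
PS(1,0)∈J2 [3;0;1]
P(1,2)∈J1 [3;1;1]
L+ [4;1;1]
P(2,3)∈J1 [4;2;1]
L+ [5;2;1]
L+ [6;2;1]
R(1,5)∈J1 [6;3;1]
PS(4,0)∈J2 [6;3;2]
L+ [7;3;2]
R(6,5)∈J1 [7;4;2]
mobility = 18 − 8 − 2 = 8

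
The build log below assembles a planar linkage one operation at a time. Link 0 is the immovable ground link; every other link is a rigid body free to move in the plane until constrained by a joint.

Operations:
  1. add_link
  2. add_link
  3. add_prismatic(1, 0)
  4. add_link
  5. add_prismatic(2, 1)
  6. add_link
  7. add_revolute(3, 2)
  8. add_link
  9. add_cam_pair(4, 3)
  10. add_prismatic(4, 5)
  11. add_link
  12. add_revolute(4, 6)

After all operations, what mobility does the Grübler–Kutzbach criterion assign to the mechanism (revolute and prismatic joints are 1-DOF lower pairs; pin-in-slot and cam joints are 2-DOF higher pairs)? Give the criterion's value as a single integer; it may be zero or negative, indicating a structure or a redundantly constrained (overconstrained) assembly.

M = 7

link 0 = ground. State L|J1|J2 = 1|0|0
+link1  2|0|0
+link2  3|0|0
P(1,0) f=1→J1  3|1|0
+link3  4|1|0
P(2,1) f=1→J1  4|2|0
+link4  5|2|0
R(3,2) f=1→J1  5|3|0
+link5  6|3|0
C(4,3) f=2→J2  6|3|1
P(4,5) f=1→J1  6|4|1
+link6  7|4|1
R(4,6) f=1→J1  7|5|1
M = 3(7−1)−2·5−1 = 18−10−1 = 7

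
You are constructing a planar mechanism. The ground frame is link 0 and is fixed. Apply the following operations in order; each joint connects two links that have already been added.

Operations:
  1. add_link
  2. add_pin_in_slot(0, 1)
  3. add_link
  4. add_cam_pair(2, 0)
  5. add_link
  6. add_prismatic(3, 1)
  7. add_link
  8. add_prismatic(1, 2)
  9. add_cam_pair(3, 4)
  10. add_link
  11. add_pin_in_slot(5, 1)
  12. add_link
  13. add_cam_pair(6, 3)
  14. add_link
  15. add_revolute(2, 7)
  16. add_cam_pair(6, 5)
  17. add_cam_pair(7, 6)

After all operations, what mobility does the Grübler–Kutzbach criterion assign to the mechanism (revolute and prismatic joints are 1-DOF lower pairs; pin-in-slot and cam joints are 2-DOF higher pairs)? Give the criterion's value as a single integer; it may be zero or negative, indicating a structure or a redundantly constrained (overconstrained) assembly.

M = 8

[1;0;0] (link 0 is ground)
L+ [2;0;0]
PS(0,1)∈J2 [2;0;1]
L+ [3;0;1]
C(2,0)∈J2 [3;0;2]
L+ [4;0;2]
P(3,1)∈J1 [4;1;2]
L+ [5;1;2]
P(1,2)∈J1 [5;2;2]
C(3,4)∈J2 [5;2;3]
L+ [6;2;3]
PS(5,1)∈J2 [6;2;4]
L+ [7;2;4]
C(6,3)∈J2 [7;2;5]
L+ [8;2;5]
R(2,7)∈J1 [8;3;5]
C(6,5)∈J2 [8;3;6]
C(7,6)∈J2 [8;3;7]
mobility = 21 − 6 − 7 = 8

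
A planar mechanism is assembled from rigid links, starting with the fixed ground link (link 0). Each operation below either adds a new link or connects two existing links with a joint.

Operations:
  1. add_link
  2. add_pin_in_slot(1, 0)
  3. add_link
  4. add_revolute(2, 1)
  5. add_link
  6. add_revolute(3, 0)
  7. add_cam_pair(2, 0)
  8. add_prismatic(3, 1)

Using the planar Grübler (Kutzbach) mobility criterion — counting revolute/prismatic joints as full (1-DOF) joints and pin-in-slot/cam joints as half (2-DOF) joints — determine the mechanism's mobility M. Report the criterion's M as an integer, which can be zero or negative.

M = 1

ground; <1,0,0>
#1 <2,0,0>
PS:1↔0 J2 <2,0,1>
#2 <3,0,1>
R:2↔1 J1 <3,1,1>
#3 <4,1,1>
R:3↔0 J1 <4,2,1>
C:2↔0 J2 <4,2,2>
P:3↔1 J1 <4,3,2>
3×3 − 2×3 − 1×2 = 1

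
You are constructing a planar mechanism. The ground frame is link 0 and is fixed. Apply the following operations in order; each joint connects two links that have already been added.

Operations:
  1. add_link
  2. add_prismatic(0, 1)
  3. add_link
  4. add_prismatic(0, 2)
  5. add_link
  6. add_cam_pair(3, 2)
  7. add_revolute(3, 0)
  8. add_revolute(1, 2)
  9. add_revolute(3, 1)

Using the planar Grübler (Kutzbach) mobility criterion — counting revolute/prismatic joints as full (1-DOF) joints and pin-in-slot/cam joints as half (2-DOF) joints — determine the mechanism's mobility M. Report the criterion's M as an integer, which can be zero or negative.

[1;0;0] (link 0 is ground)
L+ [2;0;0]
P(0,1)∈J1 [2;1;0]
L+ [3;1;0]
P(0,2)∈J1 [3;2;0]
L+ [4;2;0]
C(3,2)∈J2 [4;2;1]
R(3,0)∈J1 [4;3;1]
R(1,2)∈J1 [4;4;1]
R(3,1)∈J1 [4;5;1]
mobility = 9 − 10 − 1 = -2

M = -2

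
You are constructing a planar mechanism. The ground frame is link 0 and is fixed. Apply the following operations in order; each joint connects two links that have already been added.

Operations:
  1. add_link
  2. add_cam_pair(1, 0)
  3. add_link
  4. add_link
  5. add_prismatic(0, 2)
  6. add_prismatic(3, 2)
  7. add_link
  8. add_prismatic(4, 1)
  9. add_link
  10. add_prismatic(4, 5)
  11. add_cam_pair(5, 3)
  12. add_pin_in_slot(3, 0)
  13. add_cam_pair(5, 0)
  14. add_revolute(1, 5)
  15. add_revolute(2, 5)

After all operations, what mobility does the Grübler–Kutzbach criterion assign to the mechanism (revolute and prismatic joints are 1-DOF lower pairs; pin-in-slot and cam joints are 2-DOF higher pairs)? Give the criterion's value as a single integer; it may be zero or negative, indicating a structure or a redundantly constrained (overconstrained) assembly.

(L,J1,J2)=(1,0,0); link0 fixed
link1: (2,0,0)
C 1-0 [J2]: (2,0,1)
link2: (3,0,1)
link3: (4,0,1)
P 0-2 [J1]: (4,1,1)
P 3-2 [J1]: (4,2,1)
link4: (5,2,1)
P 4-1 [J1]: (5,3,1)
link5: (6,3,1)
P 4-5 [J1]: (6,4,1)
C 5-3 [J2]: (6,4,2)
PS 3-0 [J2]: (6,4,3)
C 5-0 [J2]: (6,4,4)
R 1-5 [J1]: (6,5,4)
R 2-5 [J1]: (6,6,4)
Grübler: 3·5 − 2·6 − 4 = -1

M = -1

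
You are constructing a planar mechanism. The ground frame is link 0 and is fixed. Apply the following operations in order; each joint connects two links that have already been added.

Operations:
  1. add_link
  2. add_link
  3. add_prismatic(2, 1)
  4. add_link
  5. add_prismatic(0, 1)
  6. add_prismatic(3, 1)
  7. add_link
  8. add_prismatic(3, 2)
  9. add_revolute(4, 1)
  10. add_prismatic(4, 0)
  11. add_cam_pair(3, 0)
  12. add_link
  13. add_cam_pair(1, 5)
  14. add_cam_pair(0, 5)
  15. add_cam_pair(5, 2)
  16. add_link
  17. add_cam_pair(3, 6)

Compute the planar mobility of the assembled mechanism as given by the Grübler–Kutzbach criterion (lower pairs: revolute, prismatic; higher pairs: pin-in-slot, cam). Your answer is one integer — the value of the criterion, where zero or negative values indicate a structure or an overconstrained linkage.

M = 1

ground; <1,0,0>
#1 <2,0,0>
#2 <3,0,0>
P:2↔1 J1 <3,1,0>
#3 <4,1,0>
P:0↔1 J1 <4,2,0>
P:3↔1 J1 <4,3,0>
#4 <5,3,0>
P:3↔2 J1 <5,4,0>
R:4↔1 J1 <5,5,0>
P:4↔0 J1 <5,6,0>
C:3↔0 J2 <5,6,1>
#5 <6,6,1>
C:1↔5 J2 <6,6,2>
C:0↔5 J2 <6,6,3>
C:5↔2 J2 <6,6,4>
#6 <7,6,4>
C:3↔6 J2 <7,6,5>
3×6 − 2×6 − 1×5 = 1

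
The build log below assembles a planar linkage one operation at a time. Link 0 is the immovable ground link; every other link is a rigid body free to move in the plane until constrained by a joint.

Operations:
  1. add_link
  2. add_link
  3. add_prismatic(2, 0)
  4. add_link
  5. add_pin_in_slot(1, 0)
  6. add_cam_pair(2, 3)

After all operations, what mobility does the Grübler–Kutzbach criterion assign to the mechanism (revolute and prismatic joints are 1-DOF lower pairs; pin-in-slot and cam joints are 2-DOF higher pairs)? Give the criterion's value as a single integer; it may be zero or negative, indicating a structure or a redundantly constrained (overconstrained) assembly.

ground; <1,0,0>
#1 <2,0,0>
#2 <3,0,0>
P:2↔0 J1 <3,1,0>
#3 <4,1,0>
PS:1↔0 J2 <4,1,1>
C:2↔3 J2 <4,1,2>
3×3 − 2×1 − 1×2 = 5

M = 5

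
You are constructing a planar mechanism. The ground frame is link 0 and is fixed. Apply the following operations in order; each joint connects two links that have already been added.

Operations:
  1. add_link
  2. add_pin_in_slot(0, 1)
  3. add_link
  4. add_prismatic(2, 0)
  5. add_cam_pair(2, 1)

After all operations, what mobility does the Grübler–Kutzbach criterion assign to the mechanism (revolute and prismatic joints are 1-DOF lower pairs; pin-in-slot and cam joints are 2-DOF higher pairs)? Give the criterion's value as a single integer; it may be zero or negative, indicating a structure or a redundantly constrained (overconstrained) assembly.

link 0 = ground. State L|J1|J2 = 1|0|0
+link1  2|0|0
PS(0,1) f=2→J2  2|0|1
+link2  3|0|1
P(2,0) f=1→J1  3|1|1
C(2,1) f=2→J2  3|1|2
M = 3(3−1)−2·1−2 = 6−2−2 = 2

M = 2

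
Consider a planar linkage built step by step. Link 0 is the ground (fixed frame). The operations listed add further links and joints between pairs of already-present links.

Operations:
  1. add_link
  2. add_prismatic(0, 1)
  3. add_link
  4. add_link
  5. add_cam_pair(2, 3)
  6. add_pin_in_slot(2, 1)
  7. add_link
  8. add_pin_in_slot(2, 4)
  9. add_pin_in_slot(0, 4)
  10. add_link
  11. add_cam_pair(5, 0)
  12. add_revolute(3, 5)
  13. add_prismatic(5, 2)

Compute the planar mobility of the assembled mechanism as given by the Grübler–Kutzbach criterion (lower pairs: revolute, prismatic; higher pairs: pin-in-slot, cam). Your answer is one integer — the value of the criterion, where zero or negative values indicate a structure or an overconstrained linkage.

M = 4

ground; <1,0,0>
#1 <2,0,0>
P:0↔1 J1 <2,1,0>
#2 <3,1,0>
#3 <4,1,0>
C:2↔3 J2 <4,1,1>
PS:2↔1 J2 <4,1,2>
#4 <5,1,2>
PS:2↔4 J2 <5,1,3>
PS:0↔4 J2 <5,1,4>
#5 <6,1,4>
C:5↔0 J2 <6,1,5>
R:3↔5 J1 <6,2,5>
P:5↔2 J1 <6,3,5>
3×5 − 2×3 − 1×5 = 4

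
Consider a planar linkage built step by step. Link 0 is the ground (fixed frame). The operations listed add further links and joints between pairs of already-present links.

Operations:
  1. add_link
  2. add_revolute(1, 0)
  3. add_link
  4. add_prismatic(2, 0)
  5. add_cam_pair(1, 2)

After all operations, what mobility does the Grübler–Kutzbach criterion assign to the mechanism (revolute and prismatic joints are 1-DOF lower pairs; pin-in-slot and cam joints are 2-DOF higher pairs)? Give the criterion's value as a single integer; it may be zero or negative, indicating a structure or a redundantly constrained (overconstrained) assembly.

M = 1

L=1 J1=0 J2=0
add link → L=2 J1=0 J2=0
R@1,0 dof=1 J1 → L=2 J1=1 J2=0
add link → L=3 J1=1 J2=0
P@2,0 dof=1 J1 → L=3 J1=2 J2=0
C@1,2 dof=2 J2 → L=3 J1=2 J2=1
M=3(L−1)−2J1−J2=3·2−2·2−1=1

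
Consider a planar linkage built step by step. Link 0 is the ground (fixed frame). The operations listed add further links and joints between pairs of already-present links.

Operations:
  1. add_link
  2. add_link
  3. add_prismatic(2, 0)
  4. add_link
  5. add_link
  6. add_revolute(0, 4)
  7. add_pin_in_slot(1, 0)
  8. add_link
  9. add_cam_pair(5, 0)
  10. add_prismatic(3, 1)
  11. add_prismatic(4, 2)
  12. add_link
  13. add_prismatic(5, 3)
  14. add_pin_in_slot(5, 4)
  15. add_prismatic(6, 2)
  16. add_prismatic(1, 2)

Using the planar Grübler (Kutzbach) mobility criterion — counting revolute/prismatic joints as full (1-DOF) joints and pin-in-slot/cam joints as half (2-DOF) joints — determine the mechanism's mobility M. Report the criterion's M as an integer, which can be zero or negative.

ground; <1,0,0>
#1 <2,0,0>
#2 <3,0,0>
P:2↔0 J1 <3,1,0>
#3 <4,1,0>
#4 <5,1,0>
R:0↔4 J1 <5,2,0>
PS:1↔0 J2 <5,2,1>
#5 <6,2,1>
C:5↔0 J2 <6,2,2>
P:3↔1 J1 <6,3,2>
P:4↔2 J1 <6,4,2>
#6 <7,4,2>
P:5↔3 J1 <7,5,2>
PS:5↔4 J2 <7,5,3>
P:6↔2 J1 <7,6,3>
P:1↔2 J1 <7,7,3>
3×6 − 2×7 − 1×3 = 1

M = 1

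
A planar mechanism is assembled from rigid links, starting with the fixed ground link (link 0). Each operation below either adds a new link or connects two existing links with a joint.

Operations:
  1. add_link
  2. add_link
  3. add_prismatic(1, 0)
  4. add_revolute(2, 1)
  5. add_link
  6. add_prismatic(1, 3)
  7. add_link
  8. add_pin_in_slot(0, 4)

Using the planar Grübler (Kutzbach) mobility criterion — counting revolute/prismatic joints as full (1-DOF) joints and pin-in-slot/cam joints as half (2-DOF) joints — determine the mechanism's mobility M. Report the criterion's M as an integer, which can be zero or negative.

[1;0;0] (link 0 is ground)
L+ [2;0;0]
L+ [3;0;0]
P(1,0)∈J1 [3;1;0]
R(2,1)∈J1 [3;2;0]
L+ [4;2;0]
P(1,3)∈J1 [4;3;0]
L+ [5;3;0]
PS(0,4)∈J2 [5;3;1]
mobility = 12 − 6 − 1 = 5

M = 5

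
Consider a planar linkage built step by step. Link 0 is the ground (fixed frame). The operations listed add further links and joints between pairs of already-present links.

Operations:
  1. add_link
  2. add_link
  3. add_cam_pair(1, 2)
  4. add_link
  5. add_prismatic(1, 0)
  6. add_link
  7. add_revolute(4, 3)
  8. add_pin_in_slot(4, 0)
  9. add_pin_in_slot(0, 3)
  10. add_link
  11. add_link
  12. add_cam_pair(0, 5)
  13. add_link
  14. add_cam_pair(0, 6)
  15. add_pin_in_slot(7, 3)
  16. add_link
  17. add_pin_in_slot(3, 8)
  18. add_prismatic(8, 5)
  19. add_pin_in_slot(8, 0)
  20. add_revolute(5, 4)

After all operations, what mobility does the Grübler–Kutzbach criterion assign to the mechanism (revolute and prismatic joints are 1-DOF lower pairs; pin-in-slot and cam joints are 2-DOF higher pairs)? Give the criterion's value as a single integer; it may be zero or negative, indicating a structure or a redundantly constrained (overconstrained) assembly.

link 0 = ground. State L|J1|J2 = 1|0|0
+link1  2|0|0
+link2  3|0|0
C(1,2) f=2→J2  3|0|1
+link3  4|0|1
P(1,0) f=1→J1  4|1|1
+link4  5|1|1
R(4,3) f=1→J1  5|2|1
PS(4,0) f=2→J2  5|2|2
PS(0,3) f=2→J2  5|2|3
+link5  6|2|3
+link6  7|2|3
C(0,5) f=2→J2  7|2|4
+link7  8|2|4
C(0,6) f=2→J2  8|2|5
PS(7,3) f=2→J2  8|2|6
+link8  9|2|6
PS(3,8) f=2→J2  9|2|7
P(8,5) f=1→J1  9|3|7
PS(8,0) f=2→J2  9|3|8
R(5,4) f=1→J1  9|4|8
M = 3(9−1)−2·4−8 = 24−8−8 = 8

M = 8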